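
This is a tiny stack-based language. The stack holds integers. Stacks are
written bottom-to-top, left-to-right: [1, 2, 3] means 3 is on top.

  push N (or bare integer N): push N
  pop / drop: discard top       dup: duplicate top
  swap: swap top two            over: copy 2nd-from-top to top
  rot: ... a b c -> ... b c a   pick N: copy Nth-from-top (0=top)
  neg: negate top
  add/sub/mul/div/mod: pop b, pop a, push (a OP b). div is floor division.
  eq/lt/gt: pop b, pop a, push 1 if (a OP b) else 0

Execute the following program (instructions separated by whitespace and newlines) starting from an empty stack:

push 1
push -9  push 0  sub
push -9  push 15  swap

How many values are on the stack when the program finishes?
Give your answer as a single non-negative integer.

After 'push 1': stack = [1] (depth 1)
After 'push -9': stack = [1, -9] (depth 2)
After 'push 0': stack = [1, -9, 0] (depth 3)
After 'sub': stack = [1, -9] (depth 2)
After 'push -9': stack = [1, -9, -9] (depth 3)
After 'push 15': stack = [1, -9, -9, 15] (depth 4)
After 'swap': stack = [1, -9, 15, -9] (depth 4)

Answer: 4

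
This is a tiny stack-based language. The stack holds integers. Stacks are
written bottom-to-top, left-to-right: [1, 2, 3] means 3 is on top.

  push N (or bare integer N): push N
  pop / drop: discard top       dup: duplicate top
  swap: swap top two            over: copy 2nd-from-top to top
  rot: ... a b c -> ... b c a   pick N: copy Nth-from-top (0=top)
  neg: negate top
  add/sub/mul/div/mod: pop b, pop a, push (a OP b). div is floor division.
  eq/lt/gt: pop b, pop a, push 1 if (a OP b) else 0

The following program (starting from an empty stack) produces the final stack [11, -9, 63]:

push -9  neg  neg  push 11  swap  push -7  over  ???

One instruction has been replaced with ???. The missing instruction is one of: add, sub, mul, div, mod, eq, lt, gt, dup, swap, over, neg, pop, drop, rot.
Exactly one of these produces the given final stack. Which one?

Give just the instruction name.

Stack before ???: [11, -9, -7, -9]
Stack after ???:  [11, -9, 63]
The instruction that transforms [11, -9, -7, -9] -> [11, -9, 63] is: mul

Answer: mul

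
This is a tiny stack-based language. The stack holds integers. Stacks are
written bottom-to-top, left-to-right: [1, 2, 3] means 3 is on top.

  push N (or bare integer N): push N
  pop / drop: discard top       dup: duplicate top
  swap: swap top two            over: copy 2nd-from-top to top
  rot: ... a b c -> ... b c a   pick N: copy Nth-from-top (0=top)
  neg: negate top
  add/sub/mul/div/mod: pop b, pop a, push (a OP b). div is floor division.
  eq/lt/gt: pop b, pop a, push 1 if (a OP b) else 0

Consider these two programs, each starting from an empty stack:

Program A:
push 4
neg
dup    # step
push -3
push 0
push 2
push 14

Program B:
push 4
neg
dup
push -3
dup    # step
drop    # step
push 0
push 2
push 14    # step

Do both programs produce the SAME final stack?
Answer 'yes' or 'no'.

Program A trace:
  After 'push 4': [4]
  After 'neg': [-4]
  After 'dup': [-4, -4]
  After 'push -3': [-4, -4, -3]
  After 'push 0': [-4, -4, -3, 0]
  After 'push 2': [-4, -4, -3, 0, 2]
  After 'push 14': [-4, -4, -3, 0, 2, 14]
Program A final stack: [-4, -4, -3, 0, 2, 14]

Program B trace:
  After 'push 4': [4]
  After 'neg': [-4]
  After 'dup': [-4, -4]
  After 'push -3': [-4, -4, -3]
  After 'dup': [-4, -4, -3, -3]
  After 'drop': [-4, -4, -3]
  After 'push 0': [-4, -4, -3, 0]
  After 'push 2': [-4, -4, -3, 0, 2]
  After 'push 14': [-4, -4, -3, 0, 2, 14]
Program B final stack: [-4, -4, -3, 0, 2, 14]
Same: yes

Answer: yes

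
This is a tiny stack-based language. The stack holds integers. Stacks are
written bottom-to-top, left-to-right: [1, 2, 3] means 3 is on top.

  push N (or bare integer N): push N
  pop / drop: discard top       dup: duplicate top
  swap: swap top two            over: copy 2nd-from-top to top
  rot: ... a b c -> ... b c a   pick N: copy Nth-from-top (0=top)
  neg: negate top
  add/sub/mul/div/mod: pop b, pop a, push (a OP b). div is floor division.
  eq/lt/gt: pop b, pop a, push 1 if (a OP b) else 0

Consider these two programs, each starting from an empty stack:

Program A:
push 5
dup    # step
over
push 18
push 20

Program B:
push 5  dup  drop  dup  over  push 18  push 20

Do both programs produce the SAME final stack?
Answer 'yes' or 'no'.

Answer: yes

Derivation:
Program A trace:
  After 'push 5': [5]
  After 'dup': [5, 5]
  After 'over': [5, 5, 5]
  After 'push 18': [5, 5, 5, 18]
  After 'push 20': [5, 5, 5, 18, 20]
Program A final stack: [5, 5, 5, 18, 20]

Program B trace:
  After 'push 5': [5]
  After 'dup': [5, 5]
  After 'drop': [5]
  After 'dup': [5, 5]
  After 'over': [5, 5, 5]
  After 'push 18': [5, 5, 5, 18]
  After 'push 20': [5, 5, 5, 18, 20]
Program B final stack: [5, 5, 5, 18, 20]
Same: yes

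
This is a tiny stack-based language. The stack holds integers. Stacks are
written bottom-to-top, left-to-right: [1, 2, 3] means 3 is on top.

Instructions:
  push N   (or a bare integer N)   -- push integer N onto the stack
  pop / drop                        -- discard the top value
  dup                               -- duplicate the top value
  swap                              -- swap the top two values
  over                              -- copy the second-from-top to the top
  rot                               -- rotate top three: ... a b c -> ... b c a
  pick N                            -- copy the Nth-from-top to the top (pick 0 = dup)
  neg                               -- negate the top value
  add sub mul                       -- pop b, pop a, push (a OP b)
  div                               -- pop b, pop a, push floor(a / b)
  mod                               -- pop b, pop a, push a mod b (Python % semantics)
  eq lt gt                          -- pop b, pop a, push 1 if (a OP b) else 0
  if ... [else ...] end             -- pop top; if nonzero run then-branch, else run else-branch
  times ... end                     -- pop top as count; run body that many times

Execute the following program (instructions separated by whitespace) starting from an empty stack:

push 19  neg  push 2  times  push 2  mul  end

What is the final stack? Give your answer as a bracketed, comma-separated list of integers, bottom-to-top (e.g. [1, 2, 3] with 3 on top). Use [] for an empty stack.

Answer: [-76]

Derivation:
After 'push 19': [19]
After 'neg': [-19]
After 'push 2': [-19, 2]
After 'times': [-19]
After 'push 2': [-19, 2]
After 'mul': [-38]
After 'push 2': [-38, 2]
After 'mul': [-76]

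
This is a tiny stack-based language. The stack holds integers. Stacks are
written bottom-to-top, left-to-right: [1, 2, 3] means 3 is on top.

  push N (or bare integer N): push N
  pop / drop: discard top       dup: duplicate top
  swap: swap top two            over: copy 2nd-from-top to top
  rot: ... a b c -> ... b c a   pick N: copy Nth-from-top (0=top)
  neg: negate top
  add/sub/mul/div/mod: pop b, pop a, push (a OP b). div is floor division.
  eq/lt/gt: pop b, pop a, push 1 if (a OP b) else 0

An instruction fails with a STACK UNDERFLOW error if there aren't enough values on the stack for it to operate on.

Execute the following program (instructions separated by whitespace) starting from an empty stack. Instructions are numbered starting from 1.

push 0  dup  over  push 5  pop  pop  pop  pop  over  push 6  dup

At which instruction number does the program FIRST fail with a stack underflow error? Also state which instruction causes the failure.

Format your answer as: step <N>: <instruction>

Step 1 ('push 0'): stack = [0], depth = 1
Step 2 ('dup'): stack = [0, 0], depth = 2
Step 3 ('over'): stack = [0, 0, 0], depth = 3
Step 4 ('push 5'): stack = [0, 0, 0, 5], depth = 4
Step 5 ('pop'): stack = [0, 0, 0], depth = 3
Step 6 ('pop'): stack = [0, 0], depth = 2
Step 7 ('pop'): stack = [0], depth = 1
Step 8 ('pop'): stack = [], depth = 0
Step 9 ('over'): needs 2 value(s) but depth is 0 — STACK UNDERFLOW

Answer: step 9: over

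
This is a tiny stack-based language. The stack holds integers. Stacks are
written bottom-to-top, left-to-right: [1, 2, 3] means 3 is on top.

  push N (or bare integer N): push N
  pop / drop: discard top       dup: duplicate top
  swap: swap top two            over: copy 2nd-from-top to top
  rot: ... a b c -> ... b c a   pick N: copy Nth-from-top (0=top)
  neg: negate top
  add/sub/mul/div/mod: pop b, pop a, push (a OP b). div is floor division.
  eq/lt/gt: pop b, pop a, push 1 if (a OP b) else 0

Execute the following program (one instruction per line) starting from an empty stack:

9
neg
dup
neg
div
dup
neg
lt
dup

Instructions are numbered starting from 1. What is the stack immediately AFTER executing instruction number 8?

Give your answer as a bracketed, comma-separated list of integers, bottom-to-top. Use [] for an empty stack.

Step 1 ('9'): [9]
Step 2 ('neg'): [-9]
Step 3 ('dup'): [-9, -9]
Step 4 ('neg'): [-9, 9]
Step 5 ('div'): [-1]
Step 6 ('dup'): [-1, -1]
Step 7 ('neg'): [-1, 1]
Step 8 ('lt'): [1]

Answer: [1]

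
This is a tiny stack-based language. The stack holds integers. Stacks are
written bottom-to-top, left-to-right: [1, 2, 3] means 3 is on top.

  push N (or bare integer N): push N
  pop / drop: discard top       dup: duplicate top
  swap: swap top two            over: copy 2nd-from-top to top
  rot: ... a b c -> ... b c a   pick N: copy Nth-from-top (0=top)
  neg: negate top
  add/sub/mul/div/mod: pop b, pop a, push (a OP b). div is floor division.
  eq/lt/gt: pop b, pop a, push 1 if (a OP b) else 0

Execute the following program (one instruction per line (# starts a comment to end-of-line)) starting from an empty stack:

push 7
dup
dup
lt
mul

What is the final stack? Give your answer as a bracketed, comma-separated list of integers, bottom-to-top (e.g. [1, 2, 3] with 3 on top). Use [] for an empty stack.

After 'push 7': [7]
After 'dup': [7, 7]
After 'dup': [7, 7, 7]
After 'lt': [7, 0]
After 'mul': [0]

Answer: [0]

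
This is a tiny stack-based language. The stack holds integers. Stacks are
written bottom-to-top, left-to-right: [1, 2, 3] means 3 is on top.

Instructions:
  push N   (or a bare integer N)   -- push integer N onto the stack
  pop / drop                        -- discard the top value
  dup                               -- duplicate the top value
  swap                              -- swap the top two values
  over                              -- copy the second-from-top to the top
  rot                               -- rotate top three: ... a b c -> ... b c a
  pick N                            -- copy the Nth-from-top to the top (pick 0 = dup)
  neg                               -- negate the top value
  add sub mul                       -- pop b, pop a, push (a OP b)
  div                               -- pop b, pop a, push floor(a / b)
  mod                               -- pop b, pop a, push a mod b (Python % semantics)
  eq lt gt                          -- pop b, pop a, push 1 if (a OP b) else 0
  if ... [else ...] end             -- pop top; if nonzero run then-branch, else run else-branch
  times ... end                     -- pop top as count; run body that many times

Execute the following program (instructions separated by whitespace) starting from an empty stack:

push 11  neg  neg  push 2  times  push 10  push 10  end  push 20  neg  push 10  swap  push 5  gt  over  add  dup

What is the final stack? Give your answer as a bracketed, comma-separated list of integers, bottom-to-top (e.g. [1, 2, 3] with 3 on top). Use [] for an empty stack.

Answer: [11, 10, 10, 10, 10, 10, 10, 10]

Derivation:
After 'push 11': [11]
After 'neg': [-11]
After 'neg': [11]
After 'push 2': [11, 2]
After 'times': [11]
After 'push 10': [11, 10]
After 'push 10': [11, 10, 10]
After 'push 10': [11, 10, 10, 10]
After 'push 10': [11, 10, 10, 10, 10]
After 'push 20': [11, 10, 10, 10, 10, 20]
After 'neg': [11, 10, 10, 10, 10, -20]
After 'push 10': [11, 10, 10, 10, 10, -20, 10]
After 'swap': [11, 10, 10, 10, 10, 10, -20]
After 'push 5': [11, 10, 10, 10, 10, 10, -20, 5]
After 'gt': [11, 10, 10, 10, 10, 10, 0]
After 'over': [11, 10, 10, 10, 10, 10, 0, 10]
After 'add': [11, 10, 10, 10, 10, 10, 10]
After 'dup': [11, 10, 10, 10, 10, 10, 10, 10]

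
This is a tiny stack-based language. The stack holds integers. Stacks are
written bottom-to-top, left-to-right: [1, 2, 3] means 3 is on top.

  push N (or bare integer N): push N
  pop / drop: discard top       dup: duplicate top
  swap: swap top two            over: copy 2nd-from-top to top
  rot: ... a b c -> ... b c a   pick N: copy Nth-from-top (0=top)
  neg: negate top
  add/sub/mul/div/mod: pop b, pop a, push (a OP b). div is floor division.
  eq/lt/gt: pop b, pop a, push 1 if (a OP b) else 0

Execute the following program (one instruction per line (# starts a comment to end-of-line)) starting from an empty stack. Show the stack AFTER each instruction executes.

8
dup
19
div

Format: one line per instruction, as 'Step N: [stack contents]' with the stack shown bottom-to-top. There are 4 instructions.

Step 1: [8]
Step 2: [8, 8]
Step 3: [8, 8, 19]
Step 4: [8, 0]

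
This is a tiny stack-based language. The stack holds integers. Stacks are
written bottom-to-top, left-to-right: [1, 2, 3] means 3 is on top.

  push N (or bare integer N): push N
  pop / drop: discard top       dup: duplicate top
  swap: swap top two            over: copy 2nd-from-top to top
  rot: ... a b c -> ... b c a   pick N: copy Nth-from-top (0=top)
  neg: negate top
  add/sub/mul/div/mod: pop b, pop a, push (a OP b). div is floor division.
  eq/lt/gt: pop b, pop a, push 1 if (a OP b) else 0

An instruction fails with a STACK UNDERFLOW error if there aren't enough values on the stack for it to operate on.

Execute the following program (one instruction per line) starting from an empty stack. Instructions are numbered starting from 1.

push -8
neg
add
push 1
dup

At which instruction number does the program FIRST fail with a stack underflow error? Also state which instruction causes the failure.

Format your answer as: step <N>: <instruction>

Step 1 ('push -8'): stack = [-8], depth = 1
Step 2 ('neg'): stack = [8], depth = 1
Step 3 ('add'): needs 2 value(s) but depth is 1 — STACK UNDERFLOW

Answer: step 3: add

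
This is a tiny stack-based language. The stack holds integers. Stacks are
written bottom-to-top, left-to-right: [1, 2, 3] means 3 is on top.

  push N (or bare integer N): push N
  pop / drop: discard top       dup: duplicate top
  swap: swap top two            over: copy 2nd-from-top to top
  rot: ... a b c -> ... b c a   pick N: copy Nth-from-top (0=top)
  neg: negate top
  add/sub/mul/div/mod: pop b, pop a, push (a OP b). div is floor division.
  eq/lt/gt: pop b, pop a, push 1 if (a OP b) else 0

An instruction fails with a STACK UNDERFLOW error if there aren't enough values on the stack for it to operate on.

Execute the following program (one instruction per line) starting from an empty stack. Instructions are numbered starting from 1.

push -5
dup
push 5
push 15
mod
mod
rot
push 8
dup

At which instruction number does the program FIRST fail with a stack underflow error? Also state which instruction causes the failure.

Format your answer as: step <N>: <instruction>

Answer: step 7: rot

Derivation:
Step 1 ('push -5'): stack = [-5], depth = 1
Step 2 ('dup'): stack = [-5, -5], depth = 2
Step 3 ('push 5'): stack = [-5, -5, 5], depth = 3
Step 4 ('push 15'): stack = [-5, -5, 5, 15], depth = 4
Step 5 ('mod'): stack = [-5, -5, 5], depth = 3
Step 6 ('mod'): stack = [-5, 0], depth = 2
Step 7 ('rot'): needs 3 value(s) but depth is 2 — STACK UNDERFLOW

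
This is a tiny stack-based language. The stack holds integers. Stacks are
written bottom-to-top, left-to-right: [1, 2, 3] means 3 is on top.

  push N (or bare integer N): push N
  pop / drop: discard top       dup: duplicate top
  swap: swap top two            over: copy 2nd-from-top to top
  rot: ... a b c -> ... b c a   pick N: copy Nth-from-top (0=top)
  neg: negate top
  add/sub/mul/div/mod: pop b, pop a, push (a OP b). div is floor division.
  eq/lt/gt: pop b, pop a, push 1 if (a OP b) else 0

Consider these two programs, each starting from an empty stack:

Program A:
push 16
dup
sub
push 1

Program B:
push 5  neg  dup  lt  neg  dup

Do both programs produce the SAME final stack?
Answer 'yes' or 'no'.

Answer: no

Derivation:
Program A trace:
  After 'push 16': [16]
  After 'dup': [16, 16]
  After 'sub': [0]
  After 'push 1': [0, 1]
Program A final stack: [0, 1]

Program B trace:
  After 'push 5': [5]
  After 'neg': [-5]
  After 'dup': [-5, -5]
  After 'lt': [0]
  After 'neg': [0]
  After 'dup': [0, 0]
Program B final stack: [0, 0]
Same: no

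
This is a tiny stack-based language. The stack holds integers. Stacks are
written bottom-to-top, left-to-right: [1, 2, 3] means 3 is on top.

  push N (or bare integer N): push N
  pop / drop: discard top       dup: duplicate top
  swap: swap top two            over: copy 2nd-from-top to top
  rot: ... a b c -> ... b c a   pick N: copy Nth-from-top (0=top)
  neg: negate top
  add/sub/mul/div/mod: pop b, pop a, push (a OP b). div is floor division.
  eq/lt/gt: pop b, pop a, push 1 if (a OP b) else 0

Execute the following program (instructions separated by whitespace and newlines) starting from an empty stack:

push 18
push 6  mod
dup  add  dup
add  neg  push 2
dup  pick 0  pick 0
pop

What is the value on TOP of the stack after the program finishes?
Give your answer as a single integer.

Answer: 2

Derivation:
After 'push 18': [18]
After 'push 6': [18, 6]
After 'mod': [0]
After 'dup': [0, 0]
After 'add': [0]
After 'dup': [0, 0]
After 'add': [0]
After 'neg': [0]
After 'push 2': [0, 2]
After 'dup': [0, 2, 2]
After 'pick 0': [0, 2, 2, 2]
After 'pick 0': [0, 2, 2, 2, 2]
After 'pop': [0, 2, 2, 2]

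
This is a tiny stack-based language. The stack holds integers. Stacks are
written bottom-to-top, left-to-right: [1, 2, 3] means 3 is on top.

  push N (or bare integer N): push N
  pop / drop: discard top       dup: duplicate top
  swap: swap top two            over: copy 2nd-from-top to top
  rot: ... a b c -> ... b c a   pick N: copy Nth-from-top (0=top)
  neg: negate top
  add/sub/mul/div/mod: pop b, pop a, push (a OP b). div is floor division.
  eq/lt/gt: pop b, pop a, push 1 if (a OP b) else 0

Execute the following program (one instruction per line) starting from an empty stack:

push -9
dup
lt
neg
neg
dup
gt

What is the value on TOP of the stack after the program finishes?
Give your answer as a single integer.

Answer: 0

Derivation:
After 'push -9': [-9]
After 'dup': [-9, -9]
After 'lt': [0]
After 'neg': [0]
After 'neg': [0]
After 'dup': [0, 0]
After 'gt': [0]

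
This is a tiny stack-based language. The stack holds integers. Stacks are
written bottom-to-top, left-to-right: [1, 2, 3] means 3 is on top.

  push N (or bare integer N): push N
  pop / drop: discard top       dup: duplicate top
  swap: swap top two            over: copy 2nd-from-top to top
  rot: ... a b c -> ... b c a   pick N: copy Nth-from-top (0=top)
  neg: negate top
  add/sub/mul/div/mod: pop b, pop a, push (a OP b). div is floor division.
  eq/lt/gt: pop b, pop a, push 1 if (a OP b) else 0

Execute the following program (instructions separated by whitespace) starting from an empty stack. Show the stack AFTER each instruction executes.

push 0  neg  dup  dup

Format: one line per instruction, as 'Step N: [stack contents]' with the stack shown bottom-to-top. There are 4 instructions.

Step 1: [0]
Step 2: [0]
Step 3: [0, 0]
Step 4: [0, 0, 0]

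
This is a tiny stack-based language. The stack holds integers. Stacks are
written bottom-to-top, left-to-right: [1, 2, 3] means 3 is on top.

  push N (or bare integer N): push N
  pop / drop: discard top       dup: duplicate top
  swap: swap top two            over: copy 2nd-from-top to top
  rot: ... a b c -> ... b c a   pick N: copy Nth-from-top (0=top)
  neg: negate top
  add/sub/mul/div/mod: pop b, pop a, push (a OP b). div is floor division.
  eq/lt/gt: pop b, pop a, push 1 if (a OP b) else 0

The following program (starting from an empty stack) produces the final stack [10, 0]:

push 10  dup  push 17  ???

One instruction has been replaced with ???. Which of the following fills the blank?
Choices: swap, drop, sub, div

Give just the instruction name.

Stack before ???: [10, 10, 17]
Stack after ???:  [10, 0]
Checking each choice:
  swap: produces [10, 17, 10]
  drop: produces [10, 10]
  sub: produces [10, -7]
  div: MATCH


Answer: div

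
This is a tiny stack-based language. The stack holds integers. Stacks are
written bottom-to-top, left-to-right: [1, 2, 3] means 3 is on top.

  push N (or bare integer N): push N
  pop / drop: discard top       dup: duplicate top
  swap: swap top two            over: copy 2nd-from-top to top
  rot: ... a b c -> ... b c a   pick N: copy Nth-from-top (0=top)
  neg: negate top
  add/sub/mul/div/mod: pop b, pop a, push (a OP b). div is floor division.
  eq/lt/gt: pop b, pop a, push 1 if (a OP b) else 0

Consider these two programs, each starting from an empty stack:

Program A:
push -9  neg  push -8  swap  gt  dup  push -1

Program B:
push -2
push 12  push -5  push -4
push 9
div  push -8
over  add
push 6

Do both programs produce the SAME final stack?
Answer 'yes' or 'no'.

Program A trace:
  After 'push -9': [-9]
  After 'neg': [9]
  After 'push -8': [9, -8]
  After 'swap': [-8, 9]
  After 'gt': [0]
  After 'dup': [0, 0]
  After 'push -1': [0, 0, -1]
Program A final stack: [0, 0, -1]

Program B trace:
  After 'push -2': [-2]
  After 'push 12': [-2, 12]
  After 'push -5': [-2, 12, -5]
  After 'push -4': [-2, 12, -5, -4]
  After 'push 9': [-2, 12, -5, -4, 9]
  After 'div': [-2, 12, -5, -1]
  After 'push -8': [-2, 12, -5, -1, -8]
  After 'over': [-2, 12, -5, -1, -8, -1]
  After 'add': [-2, 12, -5, -1, -9]
  After 'push 6': [-2, 12, -5, -1, -9, 6]
Program B final stack: [-2, 12, -5, -1, -9, 6]
Same: no

Answer: no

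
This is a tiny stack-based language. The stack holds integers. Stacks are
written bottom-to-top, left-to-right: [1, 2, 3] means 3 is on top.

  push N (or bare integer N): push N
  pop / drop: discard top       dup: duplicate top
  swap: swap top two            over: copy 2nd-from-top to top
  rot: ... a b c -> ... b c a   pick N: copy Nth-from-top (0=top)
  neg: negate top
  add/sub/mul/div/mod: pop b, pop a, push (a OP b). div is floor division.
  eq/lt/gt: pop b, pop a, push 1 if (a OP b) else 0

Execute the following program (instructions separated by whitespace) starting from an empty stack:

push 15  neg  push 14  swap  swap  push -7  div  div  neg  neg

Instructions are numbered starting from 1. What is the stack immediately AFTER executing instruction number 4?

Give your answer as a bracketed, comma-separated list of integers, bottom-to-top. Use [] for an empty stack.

Answer: [14, -15]

Derivation:
Step 1 ('push 15'): [15]
Step 2 ('neg'): [-15]
Step 3 ('push 14'): [-15, 14]
Step 4 ('swap'): [14, -15]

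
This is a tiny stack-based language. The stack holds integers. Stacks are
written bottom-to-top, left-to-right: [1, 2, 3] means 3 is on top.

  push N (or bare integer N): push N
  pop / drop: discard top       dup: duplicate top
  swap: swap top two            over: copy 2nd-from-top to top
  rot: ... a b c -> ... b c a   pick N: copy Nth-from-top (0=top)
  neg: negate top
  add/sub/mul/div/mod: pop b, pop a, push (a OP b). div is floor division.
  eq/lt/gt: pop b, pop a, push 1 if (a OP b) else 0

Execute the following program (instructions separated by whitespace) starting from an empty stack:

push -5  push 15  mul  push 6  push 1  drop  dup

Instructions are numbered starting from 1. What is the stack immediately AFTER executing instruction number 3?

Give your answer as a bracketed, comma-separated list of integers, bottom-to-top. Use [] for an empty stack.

Step 1 ('push -5'): [-5]
Step 2 ('push 15'): [-5, 15]
Step 3 ('mul'): [-75]

Answer: [-75]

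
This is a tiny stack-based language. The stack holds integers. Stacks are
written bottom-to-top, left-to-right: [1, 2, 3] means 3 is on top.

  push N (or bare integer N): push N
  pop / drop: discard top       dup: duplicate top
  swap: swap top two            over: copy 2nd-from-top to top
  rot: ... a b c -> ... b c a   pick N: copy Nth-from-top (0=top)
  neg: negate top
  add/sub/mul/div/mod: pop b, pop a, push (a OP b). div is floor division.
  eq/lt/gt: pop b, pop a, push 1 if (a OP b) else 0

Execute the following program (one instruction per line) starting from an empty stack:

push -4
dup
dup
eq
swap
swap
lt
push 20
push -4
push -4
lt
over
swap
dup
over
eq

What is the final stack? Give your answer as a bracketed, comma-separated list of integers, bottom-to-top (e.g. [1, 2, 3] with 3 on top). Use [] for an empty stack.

Answer: [1, 20, 20, 0, 1]

Derivation:
After 'push -4': [-4]
After 'dup': [-4, -4]
After 'dup': [-4, -4, -4]
After 'eq': [-4, 1]
After 'swap': [1, -4]
After 'swap': [-4, 1]
After 'lt': [1]
After 'push 20': [1, 20]
After 'push -4': [1, 20, -4]
After 'push -4': [1, 20, -4, -4]
After 'lt': [1, 20, 0]
After 'over': [1, 20, 0, 20]
After 'swap': [1, 20, 20, 0]
After 'dup': [1, 20, 20, 0, 0]
After 'over': [1, 20, 20, 0, 0, 0]
After 'eq': [1, 20, 20, 0, 1]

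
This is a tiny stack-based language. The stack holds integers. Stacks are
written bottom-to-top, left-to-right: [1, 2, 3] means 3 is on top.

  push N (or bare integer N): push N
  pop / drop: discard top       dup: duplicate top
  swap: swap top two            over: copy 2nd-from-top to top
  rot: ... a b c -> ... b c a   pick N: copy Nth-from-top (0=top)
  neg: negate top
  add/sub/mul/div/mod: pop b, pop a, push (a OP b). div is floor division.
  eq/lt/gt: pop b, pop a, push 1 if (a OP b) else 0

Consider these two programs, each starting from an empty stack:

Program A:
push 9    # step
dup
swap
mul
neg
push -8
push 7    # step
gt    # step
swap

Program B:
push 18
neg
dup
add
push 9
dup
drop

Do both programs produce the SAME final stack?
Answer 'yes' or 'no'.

Program A trace:
  After 'push 9': [9]
  After 'dup': [9, 9]
  After 'swap': [9, 9]
  After 'mul': [81]
  After 'neg': [-81]
  After 'push -8': [-81, -8]
  After 'push 7': [-81, -8, 7]
  After 'gt': [-81, 0]
  After 'swap': [0, -81]
Program A final stack: [0, -81]

Program B trace:
  After 'push 18': [18]
  After 'neg': [-18]
  After 'dup': [-18, -18]
  After 'add': [-36]
  After 'push 9': [-36, 9]
  After 'dup': [-36, 9, 9]
  After 'drop': [-36, 9]
Program B final stack: [-36, 9]
Same: no

Answer: no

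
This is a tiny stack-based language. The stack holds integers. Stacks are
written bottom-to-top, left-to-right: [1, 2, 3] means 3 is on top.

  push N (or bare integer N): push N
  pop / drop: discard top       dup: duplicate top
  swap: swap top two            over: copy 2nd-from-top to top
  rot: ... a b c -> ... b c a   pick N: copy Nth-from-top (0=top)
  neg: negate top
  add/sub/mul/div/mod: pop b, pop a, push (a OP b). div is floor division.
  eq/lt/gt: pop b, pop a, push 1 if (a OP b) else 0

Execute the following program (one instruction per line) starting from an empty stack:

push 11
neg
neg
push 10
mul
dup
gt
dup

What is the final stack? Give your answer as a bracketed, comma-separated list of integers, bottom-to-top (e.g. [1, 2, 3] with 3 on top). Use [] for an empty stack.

After 'push 11': [11]
After 'neg': [-11]
After 'neg': [11]
After 'push 10': [11, 10]
After 'mul': [110]
After 'dup': [110, 110]
After 'gt': [0]
After 'dup': [0, 0]

Answer: [0, 0]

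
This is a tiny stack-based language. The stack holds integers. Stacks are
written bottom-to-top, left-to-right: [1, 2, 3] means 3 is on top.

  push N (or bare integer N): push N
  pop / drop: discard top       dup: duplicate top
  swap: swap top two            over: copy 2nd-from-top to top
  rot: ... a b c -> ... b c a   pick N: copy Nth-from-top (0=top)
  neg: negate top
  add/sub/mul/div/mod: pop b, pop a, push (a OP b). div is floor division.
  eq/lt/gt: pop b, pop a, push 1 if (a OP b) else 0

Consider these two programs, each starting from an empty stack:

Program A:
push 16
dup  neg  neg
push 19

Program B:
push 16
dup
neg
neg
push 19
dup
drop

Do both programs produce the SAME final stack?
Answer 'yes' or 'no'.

Answer: yes

Derivation:
Program A trace:
  After 'push 16': [16]
  After 'dup': [16, 16]
  After 'neg': [16, -16]
  After 'neg': [16, 16]
  After 'push 19': [16, 16, 19]
Program A final stack: [16, 16, 19]

Program B trace:
  After 'push 16': [16]
  After 'dup': [16, 16]
  After 'neg': [16, -16]
  After 'neg': [16, 16]
  After 'push 19': [16, 16, 19]
  After 'dup': [16, 16, 19, 19]
  After 'drop': [16, 16, 19]
Program B final stack: [16, 16, 19]
Same: yes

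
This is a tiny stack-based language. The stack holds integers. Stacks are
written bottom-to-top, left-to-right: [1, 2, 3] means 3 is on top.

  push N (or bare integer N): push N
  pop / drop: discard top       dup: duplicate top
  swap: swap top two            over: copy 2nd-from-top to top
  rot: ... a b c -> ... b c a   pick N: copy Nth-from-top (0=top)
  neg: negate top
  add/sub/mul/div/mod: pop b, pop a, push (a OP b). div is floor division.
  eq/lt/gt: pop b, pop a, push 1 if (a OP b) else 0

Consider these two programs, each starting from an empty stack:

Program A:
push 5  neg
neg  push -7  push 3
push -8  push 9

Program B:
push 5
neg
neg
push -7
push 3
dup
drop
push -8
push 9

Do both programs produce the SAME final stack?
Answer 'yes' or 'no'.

Answer: yes

Derivation:
Program A trace:
  After 'push 5': [5]
  After 'neg': [-5]
  After 'neg': [5]
  After 'push -7': [5, -7]
  After 'push 3': [5, -7, 3]
  After 'push -8': [5, -7, 3, -8]
  After 'push 9': [5, -7, 3, -8, 9]
Program A final stack: [5, -7, 3, -8, 9]

Program B trace:
  After 'push 5': [5]
  After 'neg': [-5]
  After 'neg': [5]
  After 'push -7': [5, -7]
  After 'push 3': [5, -7, 3]
  After 'dup': [5, -7, 3, 3]
  After 'drop': [5, -7, 3]
  After 'push -8': [5, -7, 3, -8]
  After 'push 9': [5, -7, 3, -8, 9]
Program B final stack: [5, -7, 3, -8, 9]
Same: yes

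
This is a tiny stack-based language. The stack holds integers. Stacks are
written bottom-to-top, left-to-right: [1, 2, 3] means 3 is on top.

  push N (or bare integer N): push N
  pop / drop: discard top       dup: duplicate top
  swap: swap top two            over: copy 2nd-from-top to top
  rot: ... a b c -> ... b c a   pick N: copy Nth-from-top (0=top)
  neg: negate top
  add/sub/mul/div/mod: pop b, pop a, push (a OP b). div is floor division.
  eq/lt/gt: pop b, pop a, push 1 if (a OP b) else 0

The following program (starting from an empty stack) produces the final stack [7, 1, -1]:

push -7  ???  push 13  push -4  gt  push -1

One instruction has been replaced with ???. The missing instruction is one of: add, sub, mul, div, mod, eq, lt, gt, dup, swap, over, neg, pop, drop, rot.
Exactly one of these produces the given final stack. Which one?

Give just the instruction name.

Answer: neg

Derivation:
Stack before ???: [-7]
Stack after ???:  [7]
The instruction that transforms [-7] -> [7] is: neg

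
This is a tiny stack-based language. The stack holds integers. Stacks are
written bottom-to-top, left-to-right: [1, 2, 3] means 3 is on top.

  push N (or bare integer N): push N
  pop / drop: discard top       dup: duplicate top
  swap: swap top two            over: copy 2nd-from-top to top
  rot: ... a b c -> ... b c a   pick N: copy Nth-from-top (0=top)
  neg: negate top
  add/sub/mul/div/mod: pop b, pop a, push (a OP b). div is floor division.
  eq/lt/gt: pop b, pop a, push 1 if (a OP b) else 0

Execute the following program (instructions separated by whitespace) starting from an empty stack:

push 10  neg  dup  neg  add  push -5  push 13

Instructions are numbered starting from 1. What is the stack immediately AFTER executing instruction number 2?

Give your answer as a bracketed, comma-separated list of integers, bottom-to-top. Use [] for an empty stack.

Step 1 ('push 10'): [10]
Step 2 ('neg'): [-10]

Answer: [-10]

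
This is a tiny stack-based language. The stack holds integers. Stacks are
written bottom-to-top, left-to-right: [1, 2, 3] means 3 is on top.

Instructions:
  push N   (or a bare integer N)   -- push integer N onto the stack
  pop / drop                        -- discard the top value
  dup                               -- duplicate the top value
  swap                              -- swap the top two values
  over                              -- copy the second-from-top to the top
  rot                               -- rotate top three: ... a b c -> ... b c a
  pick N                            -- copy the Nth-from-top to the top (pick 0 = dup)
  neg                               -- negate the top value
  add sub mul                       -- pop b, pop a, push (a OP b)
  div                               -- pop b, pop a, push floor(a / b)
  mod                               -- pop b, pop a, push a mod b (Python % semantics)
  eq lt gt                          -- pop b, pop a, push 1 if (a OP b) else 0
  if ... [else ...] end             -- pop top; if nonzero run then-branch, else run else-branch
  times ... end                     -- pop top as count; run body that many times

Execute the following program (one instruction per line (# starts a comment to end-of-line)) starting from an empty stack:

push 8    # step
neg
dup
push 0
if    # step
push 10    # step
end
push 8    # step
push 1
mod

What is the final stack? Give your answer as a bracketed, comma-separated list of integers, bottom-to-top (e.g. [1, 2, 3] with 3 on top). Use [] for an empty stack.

After 'push 8': [8]
After 'neg': [-8]
After 'dup': [-8, -8]
After 'push 0': [-8, -8, 0]
After 'if': [-8, -8]
After 'push 8': [-8, -8, 8]
After 'push 1': [-8, -8, 8, 1]
After 'mod': [-8, -8, 0]

Answer: [-8, -8, 0]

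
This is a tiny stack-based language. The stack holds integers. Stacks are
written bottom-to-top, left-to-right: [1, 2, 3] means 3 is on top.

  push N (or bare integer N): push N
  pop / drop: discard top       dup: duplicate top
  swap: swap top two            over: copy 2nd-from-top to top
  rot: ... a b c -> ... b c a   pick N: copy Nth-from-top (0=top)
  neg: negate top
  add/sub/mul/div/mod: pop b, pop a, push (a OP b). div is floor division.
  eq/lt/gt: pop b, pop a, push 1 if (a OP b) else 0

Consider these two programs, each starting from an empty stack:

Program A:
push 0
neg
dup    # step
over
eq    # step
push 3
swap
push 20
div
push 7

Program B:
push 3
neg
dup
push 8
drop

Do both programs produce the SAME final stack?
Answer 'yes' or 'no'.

Program A trace:
  After 'push 0': [0]
  After 'neg': [0]
  After 'dup': [0, 0]
  After 'over': [0, 0, 0]
  After 'eq': [0, 1]
  After 'push 3': [0, 1, 3]
  After 'swap': [0, 3, 1]
  After 'push 20': [0, 3, 1, 20]
  After 'div': [0, 3, 0]
  After 'push 7': [0, 3, 0, 7]
Program A final stack: [0, 3, 0, 7]

Program B trace:
  After 'push 3': [3]
  After 'neg': [-3]
  After 'dup': [-3, -3]
  After 'push 8': [-3, -3, 8]
  After 'drop': [-3, -3]
Program B final stack: [-3, -3]
Same: no

Answer: no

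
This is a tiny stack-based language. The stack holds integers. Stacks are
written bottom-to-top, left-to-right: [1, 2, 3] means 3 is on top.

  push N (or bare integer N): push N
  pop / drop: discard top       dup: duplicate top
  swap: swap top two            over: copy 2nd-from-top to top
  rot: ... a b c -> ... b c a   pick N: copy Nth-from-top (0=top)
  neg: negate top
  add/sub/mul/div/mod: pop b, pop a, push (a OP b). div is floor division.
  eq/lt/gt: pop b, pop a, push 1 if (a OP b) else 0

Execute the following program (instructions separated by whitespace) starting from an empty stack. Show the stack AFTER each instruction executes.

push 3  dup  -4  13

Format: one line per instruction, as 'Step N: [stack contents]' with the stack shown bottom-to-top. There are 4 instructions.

Step 1: [3]
Step 2: [3, 3]
Step 3: [3, 3, -4]
Step 4: [3, 3, -4, 13]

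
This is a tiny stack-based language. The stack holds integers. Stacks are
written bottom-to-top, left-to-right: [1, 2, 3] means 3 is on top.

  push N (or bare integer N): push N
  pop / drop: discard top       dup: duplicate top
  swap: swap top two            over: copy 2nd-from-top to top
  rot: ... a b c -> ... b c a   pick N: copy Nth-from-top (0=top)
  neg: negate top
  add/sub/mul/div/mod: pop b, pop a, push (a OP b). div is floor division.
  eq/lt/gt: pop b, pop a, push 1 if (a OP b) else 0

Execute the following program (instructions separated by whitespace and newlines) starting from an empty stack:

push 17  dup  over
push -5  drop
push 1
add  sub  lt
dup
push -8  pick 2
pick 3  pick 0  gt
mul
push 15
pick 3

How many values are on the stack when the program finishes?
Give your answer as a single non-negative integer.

Answer: 6

Derivation:
After 'push 17': stack = [17] (depth 1)
After 'dup': stack = [17, 17] (depth 2)
After 'over': stack = [17, 17, 17] (depth 3)
After 'push -5': stack = [17, 17, 17, -5] (depth 4)
After 'drop': stack = [17, 17, 17] (depth 3)
After 'push 1': stack = [17, 17, 17, 1] (depth 4)
After 'add': stack = [17, 17, 18] (depth 3)
After 'sub': stack = [17, -1] (depth 2)
After 'lt': stack = [0] (depth 1)
After 'dup': stack = [0, 0] (depth 2)
After 'push -8': stack = [0, 0, -8] (depth 3)
After 'pick 2': stack = [0, 0, -8, 0] (depth 4)
After 'pick 3': stack = [0, 0, -8, 0, 0] (depth 5)
After 'pick 0': stack = [0, 0, -8, 0, 0, 0] (depth 6)
After 'gt': stack = [0, 0, -8, 0, 0] (depth 5)
After 'mul': stack = [0, 0, -8, 0] (depth 4)
After 'push 15': stack = [0, 0, -8, 0, 15] (depth 5)
After 'pick 3': stack = [0, 0, -8, 0, 15, 0] (depth 6)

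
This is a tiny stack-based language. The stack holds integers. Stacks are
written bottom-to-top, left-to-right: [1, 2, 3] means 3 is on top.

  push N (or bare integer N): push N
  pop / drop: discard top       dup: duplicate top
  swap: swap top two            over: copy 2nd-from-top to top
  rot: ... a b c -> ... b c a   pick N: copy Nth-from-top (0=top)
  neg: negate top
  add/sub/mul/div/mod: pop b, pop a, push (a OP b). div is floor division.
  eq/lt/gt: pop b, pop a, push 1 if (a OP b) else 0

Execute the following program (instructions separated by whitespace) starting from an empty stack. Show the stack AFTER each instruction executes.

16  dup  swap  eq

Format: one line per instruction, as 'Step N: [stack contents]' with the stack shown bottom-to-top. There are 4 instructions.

Step 1: [16]
Step 2: [16, 16]
Step 3: [16, 16]
Step 4: [1]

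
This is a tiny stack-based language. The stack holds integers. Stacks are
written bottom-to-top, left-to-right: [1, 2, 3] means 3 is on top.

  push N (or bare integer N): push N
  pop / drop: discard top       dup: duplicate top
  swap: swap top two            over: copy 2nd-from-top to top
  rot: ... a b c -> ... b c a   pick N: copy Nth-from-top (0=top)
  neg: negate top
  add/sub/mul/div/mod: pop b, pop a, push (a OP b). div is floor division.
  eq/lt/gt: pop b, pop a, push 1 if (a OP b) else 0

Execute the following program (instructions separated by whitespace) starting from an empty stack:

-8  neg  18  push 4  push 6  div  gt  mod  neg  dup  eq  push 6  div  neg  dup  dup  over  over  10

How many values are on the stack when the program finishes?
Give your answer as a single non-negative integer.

After 'push -8': stack = [-8] (depth 1)
After 'neg': stack = [8] (depth 1)
After 'push 18': stack = [8, 18] (depth 2)
After 'push 4': stack = [8, 18, 4] (depth 3)
After 'push 6': stack = [8, 18, 4, 6] (depth 4)
After 'div': stack = [8, 18, 0] (depth 3)
After 'gt': stack = [8, 1] (depth 2)
After 'mod': stack = [0] (depth 1)
After 'neg': stack = [0] (depth 1)
After 'dup': stack = [0, 0] (depth 2)
After 'eq': stack = [1] (depth 1)
After 'push 6': stack = [1, 6] (depth 2)
After 'div': stack = [0] (depth 1)
After 'neg': stack = [0] (depth 1)
After 'dup': stack = [0, 0] (depth 2)
After 'dup': stack = [0, 0, 0] (depth 3)
After 'over': stack = [0, 0, 0, 0] (depth 4)
After 'over': stack = [0, 0, 0, 0, 0] (depth 5)
After 'push 10': stack = [0, 0, 0, 0, 0, 10] (depth 6)

Answer: 6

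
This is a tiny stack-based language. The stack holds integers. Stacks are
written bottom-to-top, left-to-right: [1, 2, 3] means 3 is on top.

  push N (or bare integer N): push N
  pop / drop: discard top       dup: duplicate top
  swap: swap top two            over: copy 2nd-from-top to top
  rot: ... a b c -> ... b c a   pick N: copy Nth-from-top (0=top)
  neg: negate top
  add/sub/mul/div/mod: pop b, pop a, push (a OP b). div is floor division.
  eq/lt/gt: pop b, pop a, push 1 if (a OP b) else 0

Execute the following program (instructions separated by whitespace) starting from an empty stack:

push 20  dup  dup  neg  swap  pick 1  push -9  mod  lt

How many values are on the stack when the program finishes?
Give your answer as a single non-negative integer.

After 'push 20': stack = [20] (depth 1)
After 'dup': stack = [20, 20] (depth 2)
After 'dup': stack = [20, 20, 20] (depth 3)
After 'neg': stack = [20, 20, -20] (depth 3)
After 'swap': stack = [20, -20, 20] (depth 3)
After 'pick 1': stack = [20, -20, 20, -20] (depth 4)
After 'push -9': stack = [20, -20, 20, -20, -9] (depth 5)
After 'mod': stack = [20, -20, 20, -2] (depth 4)
After 'lt': stack = [20, -20, 0] (depth 3)

Answer: 3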